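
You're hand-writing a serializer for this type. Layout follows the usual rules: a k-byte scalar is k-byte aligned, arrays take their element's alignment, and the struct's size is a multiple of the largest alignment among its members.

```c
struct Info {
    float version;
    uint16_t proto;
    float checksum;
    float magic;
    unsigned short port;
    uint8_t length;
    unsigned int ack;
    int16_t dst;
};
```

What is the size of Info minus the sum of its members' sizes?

version at 0 (size 4, align 4) → ends 4
proto at 4 (size 2, align 2) → ends 6
pad 2 to align 4 for checksum
checksum at 8 (size 4, align 4) → ends 12
magic at 12 (size 4, align 4) → ends 16
port at 16 (size 2, align 2) → ends 18
length at 18 (size 1, align 1) → ends 19
pad 1 to align 4 for ack
ack at 20 (size 4, align 4) → ends 24
dst at 24 (size 2, align 2) → ends 26
tail pad 2 to reach multiple of 4
total 28 bytes, alignment 4
data bytes 23, size 28 → padding 5

5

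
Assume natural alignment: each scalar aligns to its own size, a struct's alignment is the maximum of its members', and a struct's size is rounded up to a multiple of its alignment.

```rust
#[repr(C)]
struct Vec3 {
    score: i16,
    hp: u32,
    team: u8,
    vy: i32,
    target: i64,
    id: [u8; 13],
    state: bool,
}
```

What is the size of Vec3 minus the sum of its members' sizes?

7

score at 0 (size 2, align 2) → ends 2
pad 2 to align 4 for hp
hp at 4 (size 4, align 4) → ends 8
team at 8 (size 1, align 1) → ends 9
pad 3 to align 4 for vy
vy at 12 (size 4, align 4) → ends 16
target at 16 (size 8, align 8) → ends 24
id at 24 (size 13, align 1) → ends 37
state at 37 (size 1, align 1) → ends 38
tail pad 2 to reach multiple of 8
total 40 bytes, alignment 8
data bytes 33, size 40 → padding 7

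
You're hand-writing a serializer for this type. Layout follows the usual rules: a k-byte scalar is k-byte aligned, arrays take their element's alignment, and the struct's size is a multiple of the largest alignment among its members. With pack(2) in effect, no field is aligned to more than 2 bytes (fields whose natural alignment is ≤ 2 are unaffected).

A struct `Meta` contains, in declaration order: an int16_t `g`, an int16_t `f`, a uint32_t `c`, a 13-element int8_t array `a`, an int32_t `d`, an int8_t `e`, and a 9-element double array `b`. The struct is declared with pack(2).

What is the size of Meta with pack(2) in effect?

g at 0 (size 2, align 2) → ends 2
f at 2 (size 2, align 2) → ends 4
c at 4 (size 4, align 2) → ends 8
a at 8 (size 13, align 1) → ends 21
pad 1 to align 2 for d
d at 22 (size 4, align 2) → ends 26
e at 26 (size 1, align 1) → ends 27
pad 1 to align 2 for b
b at 28 (size 72, align 2) → ends 100
total 100 bytes, alignment 2

100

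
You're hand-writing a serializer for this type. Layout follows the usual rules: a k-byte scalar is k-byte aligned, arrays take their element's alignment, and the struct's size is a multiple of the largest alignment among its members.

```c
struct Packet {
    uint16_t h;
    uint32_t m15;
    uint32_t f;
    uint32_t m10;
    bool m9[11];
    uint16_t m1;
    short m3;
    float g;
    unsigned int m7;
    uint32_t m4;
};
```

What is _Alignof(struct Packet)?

member alignments: h=2, m15=4, f=4, m10=4, m9=1, m1=2, m3=2, g=4, m7=4, m4=4
max = 4

4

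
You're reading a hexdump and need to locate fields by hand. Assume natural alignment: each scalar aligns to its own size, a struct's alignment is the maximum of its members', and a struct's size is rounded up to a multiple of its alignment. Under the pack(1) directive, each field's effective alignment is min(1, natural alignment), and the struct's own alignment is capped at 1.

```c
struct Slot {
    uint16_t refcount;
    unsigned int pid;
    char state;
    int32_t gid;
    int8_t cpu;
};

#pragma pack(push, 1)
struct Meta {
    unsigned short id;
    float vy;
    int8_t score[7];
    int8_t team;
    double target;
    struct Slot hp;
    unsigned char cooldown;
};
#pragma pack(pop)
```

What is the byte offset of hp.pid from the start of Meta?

26

Slot: 0..2  refcount  (2B, 2-aligned); 2..4  -- padding (2B); 4..8  pid  (4B, 4-aligned); 8..9  state  (1B, 1-aligned); 9..12  -- padding (3B); 12..16  gid  (4B, 4-aligned); 16..17  cpu  (1B, 1-aligned); 17..20  -- tail padding (3B); sizeof = 20, alignof = 4
0..2  id  (2B, 1-aligned)
2..6  vy  (4B, 1-aligned)
6..13  score  (7B, 1-aligned)
13..14  team  (1B, 1-aligned)
14..22  target  (8B, 1-aligned)
22..42  hp  (20B, 1-aligned)
within Slot: pid at 4
22 + 4 = 26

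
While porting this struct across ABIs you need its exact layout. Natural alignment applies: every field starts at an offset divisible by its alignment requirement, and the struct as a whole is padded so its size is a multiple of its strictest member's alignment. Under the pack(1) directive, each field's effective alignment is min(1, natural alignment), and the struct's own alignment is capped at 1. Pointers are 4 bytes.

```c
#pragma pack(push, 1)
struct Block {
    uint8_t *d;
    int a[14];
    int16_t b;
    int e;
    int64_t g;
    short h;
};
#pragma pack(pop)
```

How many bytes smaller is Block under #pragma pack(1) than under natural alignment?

12

natural layout:
  d at 0 (size 4, align 4) → ends 4
  a at 4 (size 56, align 4) → ends 60
  b at 60 (size 2, align 2) → ends 62
  pad 2 to align 4 for e
  e at 64 (size 4, align 4) → ends 68
  pad 4 to align 8 for g
  g at 72 (size 8, align 8) → ends 80
  h at 80 (size 2, align 2) → ends 82
  tail pad 6 to reach multiple of 8
  total 88 bytes, alignment 8
packed(1) layout:
  d at 0 (size 4, align 1) → ends 4
  a at 4 (size 56, align 1) → ends 60
  b at 60 (size 2, align 1) → ends 62
  e at 62 (size 4, align 1) → ends 66
  g at 66 (size 8, align 1) → ends 74
  h at 74 (size 2, align 1) → ends 76
  total 76 bytes, alignment 1
88 − 76 = 12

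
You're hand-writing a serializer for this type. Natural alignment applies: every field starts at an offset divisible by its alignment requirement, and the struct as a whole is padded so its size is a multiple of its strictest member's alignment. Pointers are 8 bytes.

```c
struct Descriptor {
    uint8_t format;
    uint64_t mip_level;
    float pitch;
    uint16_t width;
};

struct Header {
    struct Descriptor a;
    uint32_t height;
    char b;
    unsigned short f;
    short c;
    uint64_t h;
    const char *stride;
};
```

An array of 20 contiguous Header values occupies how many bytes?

1120

Descriptor: @0: format [1B, align 1] → 1; +7 pad (align 8); @8: mip_level [8B, align 8] → 16; @16: pitch [4B, align 4] → 20; @20: width [2B, align 2] → 22; +2 tail pad (align 8); size 24, align 8
@0: a [24B, align 8] → 24
@24: height [4B, align 4] → 28
@28: b [1B, align 1] → 29
+1 pad (align 2)
@30: f [2B, align 2] → 32
@32: c [2B, align 2] → 34
+6 pad (align 8)
@40: h [8B, align 8] → 48
@48: stride [8B, align 8] → 56
size 56, align 8
array of 20: 20 × 56 = 1120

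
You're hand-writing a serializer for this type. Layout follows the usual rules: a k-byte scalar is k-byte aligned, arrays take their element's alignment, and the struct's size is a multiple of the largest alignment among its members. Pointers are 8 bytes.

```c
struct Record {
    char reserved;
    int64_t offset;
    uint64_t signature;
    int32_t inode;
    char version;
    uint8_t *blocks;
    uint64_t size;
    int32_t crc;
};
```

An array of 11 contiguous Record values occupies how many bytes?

reserved at 0 (size 1, align 1) → ends 1
pad 7 to align 8 for offset
offset at 8 (size 8, align 8) → ends 16
signature at 16 (size 8, align 8) → ends 24
inode at 24 (size 4, align 4) → ends 28
version at 28 (size 1, align 1) → ends 29
pad 3 to align 8 for blocks
blocks at 32 (size 8, align 8) → ends 40
size at 40 (size 8, align 8) → ends 48
crc at 48 (size 4, align 4) → ends 52
tail pad 4 to reach multiple of 8
total 56 bytes, alignment 8
array of 11: 11 × 56 = 616

616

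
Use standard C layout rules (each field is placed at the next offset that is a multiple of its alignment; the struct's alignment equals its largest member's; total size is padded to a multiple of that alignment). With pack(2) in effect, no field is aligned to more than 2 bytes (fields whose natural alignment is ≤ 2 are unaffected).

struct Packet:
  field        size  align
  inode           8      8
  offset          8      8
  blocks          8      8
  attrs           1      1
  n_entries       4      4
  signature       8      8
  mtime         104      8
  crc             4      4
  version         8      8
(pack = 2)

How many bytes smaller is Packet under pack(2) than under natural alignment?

natural layout:
  @0: inode [8B, align 8] → 8
  @8: offset [8B, align 8] → 16
  @16: blocks [8B, align 8] → 24
  @24: attrs [1B, align 1] → 25
  +3 pad (align 4)
  @28: n_entries [4B, align 4] → 32
  @32: signature [8B, align 8] → 40
  @40: mtime [104B, align 8] → 144
  @144: crc [4B, align 4] → 148
  +4 pad (align 8)
  @152: version [8B, align 8] → 160
  size 160, align 8
packed(2) layout:
  @0: inode [8B, align 2] → 8
  @8: offset [8B, align 2] → 16
  @16: blocks [8B, align 2] → 24
  @24: attrs [1B, align 1] → 25
  +1 pad (align 2)
  @26: n_entries [4B, align 2] → 30
  @30: signature [8B, align 2] → 38
  @38: mtime [104B, align 2] → 142
  @142: crc [4B, align 2] → 146
  @146: version [8B, align 2] → 154
  size 154, align 2
160 − 154 = 6

6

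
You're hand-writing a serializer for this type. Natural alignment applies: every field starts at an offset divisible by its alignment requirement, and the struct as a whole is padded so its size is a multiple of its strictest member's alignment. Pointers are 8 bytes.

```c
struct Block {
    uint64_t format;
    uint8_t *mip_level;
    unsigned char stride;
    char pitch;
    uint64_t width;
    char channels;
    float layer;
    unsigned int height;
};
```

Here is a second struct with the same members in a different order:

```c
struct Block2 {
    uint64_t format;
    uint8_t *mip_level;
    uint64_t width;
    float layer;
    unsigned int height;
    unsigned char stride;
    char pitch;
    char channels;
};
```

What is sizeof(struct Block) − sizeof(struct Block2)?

8

0..8  format  (8B, 8-aligned)
8..16  mip_level  (8B, 8-aligned)
16..17  stride  (1B, 1-aligned)
17..18  pitch  (1B, 1-aligned)
18..24  -- padding (6B)
24..32  width  (8B, 8-aligned)
32..33  channels  (1B, 1-aligned)
33..36  -- padding (3B)
36..40  layer  (4B, 4-aligned)
40..44  height  (4B, 4-aligned)
44..48  -- tail padding (4B)
sizeof = 48, alignof = 8
— Block2 —
0..8  format  (8B, 8-aligned)
8..16  mip_level  (8B, 8-aligned)
16..24  width  (8B, 8-aligned)
24..28  layer  (4B, 4-aligned)
28..32  height  (4B, 4-aligned)
32..33  stride  (1B, 1-aligned)
33..34  pitch  (1B, 1-aligned)
34..35  channels  (1B, 1-aligned)
35..40  -- tail padding (5B)
sizeof = 40, alignof = 8
48 − 40 = 8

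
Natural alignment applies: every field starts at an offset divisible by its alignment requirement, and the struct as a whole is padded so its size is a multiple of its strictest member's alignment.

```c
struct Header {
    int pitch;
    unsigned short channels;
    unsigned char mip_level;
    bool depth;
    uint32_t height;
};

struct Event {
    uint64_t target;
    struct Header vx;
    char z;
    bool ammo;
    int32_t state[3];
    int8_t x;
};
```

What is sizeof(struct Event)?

40 bytes

Header: 0..4  pitch  (4B, 4-aligned); 4..6  channels  (2B, 2-aligned); 6..7  mip_level  (1B, 1-aligned); 7..8  depth  (1B, 1-aligned); 8..12  height  (4B, 4-aligned); sizeof = 12, alignof = 4
0..8  target  (8B, 8-aligned)
8..20  vx  (12B, 4-aligned)
20..21  z  (1B, 1-aligned)
21..22  ammo  (1B, 1-aligned)
22..24  -- padding (2B)
24..36  state  (12B, 4-aligned)
36..37  x  (1B, 1-aligned)
37..40  -- tail padding (3B)
sizeof = 40, alignof = 8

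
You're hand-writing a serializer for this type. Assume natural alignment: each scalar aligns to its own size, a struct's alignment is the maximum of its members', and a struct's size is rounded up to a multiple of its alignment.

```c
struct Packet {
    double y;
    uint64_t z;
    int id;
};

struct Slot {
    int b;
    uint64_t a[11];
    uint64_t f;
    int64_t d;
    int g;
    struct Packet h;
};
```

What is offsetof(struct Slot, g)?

112

Packet: 0..8  y  (8B, 8-aligned); 8..16  z  (8B, 8-aligned); 16..20  id  (4B, 4-aligned); 20..24  -- tail padding (4B); sizeof = 24, alignof = 8
0..4  b  (4B, 4-aligned)
4..8  -- padding (4B)
8..96  a  (88B, 8-aligned)
96..104  f  (8B, 8-aligned)
104..112  d  (8B, 8-aligned)
112..116  g  (4B, 4-aligned)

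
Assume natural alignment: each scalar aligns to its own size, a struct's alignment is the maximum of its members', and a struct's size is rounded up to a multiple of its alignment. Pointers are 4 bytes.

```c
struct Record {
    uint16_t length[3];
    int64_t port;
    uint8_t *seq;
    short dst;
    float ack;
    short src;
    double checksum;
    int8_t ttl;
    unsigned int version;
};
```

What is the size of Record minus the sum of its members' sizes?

length at 0 (size 6, align 2) → ends 6
pad 2 to align 8 for port
port at 8 (size 8, align 8) → ends 16
seq at 16 (size 4, align 4) → ends 20
dst at 20 (size 2, align 2) → ends 22
pad 2 to align 4 for ack
ack at 24 (size 4, align 4) → ends 28
src at 28 (size 2, align 2) → ends 30
pad 2 to align 8 for checksum
checksum at 32 (size 8, align 8) → ends 40
ttl at 40 (size 1, align 1) → ends 41
pad 3 to align 4 for version
version at 44 (size 4, align 4) → ends 48
total 48 bytes, alignment 8
data bytes 39, size 48 → padding 9

9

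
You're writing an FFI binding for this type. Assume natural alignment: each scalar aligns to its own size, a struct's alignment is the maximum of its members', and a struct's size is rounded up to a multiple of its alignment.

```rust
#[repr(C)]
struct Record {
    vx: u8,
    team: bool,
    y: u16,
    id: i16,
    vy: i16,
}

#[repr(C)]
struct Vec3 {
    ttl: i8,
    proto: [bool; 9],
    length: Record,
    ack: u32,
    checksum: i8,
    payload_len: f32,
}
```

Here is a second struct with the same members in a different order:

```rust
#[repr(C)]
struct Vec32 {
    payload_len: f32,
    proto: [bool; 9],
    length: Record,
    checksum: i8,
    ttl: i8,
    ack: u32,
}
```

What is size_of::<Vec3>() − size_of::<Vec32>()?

Record: vx at 0 (size 1, align 1) → ends 1; team at 1 (size 1, align 1) → ends 2; y at 2 (size 2, align 2) → ends 4; id at 4 (size 2, align 2) → ends 6; vy at 6 (size 2, align 2) → ends 8; total 8 bytes, alignment 2
ttl at 0 (size 1, align 1) → ends 1
proto at 1 (size 9, align 1) → ends 10
length at 10 (size 8, align 2) → ends 18
pad 2 to align 4 for ack
ack at 20 (size 4, align 4) → ends 24
checksum at 24 (size 1, align 1) → ends 25
pad 3 to align 4 for payload_len
payload_len at 28 (size 4, align 4) → ends 32
total 32 bytes, alignment 4
— Vec32 —
payload_len at 0 (size 4, align 4) → ends 4
proto at 4 (size 9, align 1) → ends 13
pad 1 to align 2 for length
length at 14 (size 8, align 2) → ends 22
checksum at 22 (size 1, align 1) → ends 23
ttl at 23 (size 1, align 1) → ends 24
ack at 24 (size 4, align 4) → ends 28
total 28 bytes, alignment 4
32 − 28 = 4

4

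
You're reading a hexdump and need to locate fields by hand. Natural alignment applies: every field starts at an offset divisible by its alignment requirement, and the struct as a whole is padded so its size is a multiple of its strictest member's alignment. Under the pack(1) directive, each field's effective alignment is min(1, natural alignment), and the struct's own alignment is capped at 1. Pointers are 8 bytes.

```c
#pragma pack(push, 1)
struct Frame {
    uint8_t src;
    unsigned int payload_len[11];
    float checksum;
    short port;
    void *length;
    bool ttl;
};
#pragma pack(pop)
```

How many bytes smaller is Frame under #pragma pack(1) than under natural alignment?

12

natural layout:
  @0: src [1B, align 1] → 1
  +3 pad (align 4)
  @4: payload_len [44B, align 4] → 48
  @48: checksum [4B, align 4] → 52
  @52: port [2B, align 2] → 54
  +2 pad (align 8)
  @56: length [8B, align 8] → 64
  @64: ttl [1B, align 1] → 65
  +7 tail pad (align 8)
  size 72, align 8
packed(1) layout:
  @0: src [1B, align 1] → 1
  @1: payload_len [44B, align 1] → 45
  @45: checksum [4B, align 1] → 49
  @49: port [2B, align 1] → 51
  @51: length [8B, align 1] → 59
  @59: ttl [1B, align 1] → 60
  size 60, align 1
72 − 60 = 12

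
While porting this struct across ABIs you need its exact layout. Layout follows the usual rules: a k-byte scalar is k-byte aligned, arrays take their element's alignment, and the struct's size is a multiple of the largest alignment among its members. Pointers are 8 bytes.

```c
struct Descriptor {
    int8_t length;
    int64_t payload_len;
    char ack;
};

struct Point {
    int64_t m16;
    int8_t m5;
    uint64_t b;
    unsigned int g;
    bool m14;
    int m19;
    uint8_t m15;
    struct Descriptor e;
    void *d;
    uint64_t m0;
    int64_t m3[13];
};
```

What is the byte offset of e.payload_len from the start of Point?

48

Descriptor: 0..1  length  (1B, 1-aligned); 1..8  -- padding (7B); 8..16  payload_len  (8B, 8-aligned); 16..17  ack  (1B, 1-aligned); 17..24  -- tail padding (7B); sizeof = 24, alignof = 8
0..8  m16  (8B, 8-aligned)
8..9  m5  (1B, 1-aligned)
9..16  -- padding (7B)
16..24  b  (8B, 8-aligned)
24..28  g  (4B, 4-aligned)
28..29  m14  (1B, 1-aligned)
29..32  -- padding (3B)
32..36  m19  (4B, 4-aligned)
36..37  m15  (1B, 1-aligned)
37..40  -- padding (3B)
40..64  e  (24B, 8-aligned)
within Descriptor: payload_len at 8
40 + 8 = 48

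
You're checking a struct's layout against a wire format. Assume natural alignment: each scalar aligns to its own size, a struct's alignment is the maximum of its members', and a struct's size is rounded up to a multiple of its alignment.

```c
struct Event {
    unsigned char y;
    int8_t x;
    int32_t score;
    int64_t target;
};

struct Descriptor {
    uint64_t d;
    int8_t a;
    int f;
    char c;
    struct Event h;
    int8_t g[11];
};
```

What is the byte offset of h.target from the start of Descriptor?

32

Event: @0: y [1B, align 1] → 1; @1: x [1B, align 1] → 2; +2 pad (align 4); @4: score [4B, align 4] → 8; @8: target [8B, align 8] → 16; size 16, align 8
@0: d [8B, align 8] → 8
@8: a [1B, align 1] → 9
+3 pad (align 4)
@12: f [4B, align 4] → 16
@16: c [1B, align 1] → 17
+7 pad (align 8)
@24: h [16B, align 8] → 40
within Event: target at 8
24 + 8 = 32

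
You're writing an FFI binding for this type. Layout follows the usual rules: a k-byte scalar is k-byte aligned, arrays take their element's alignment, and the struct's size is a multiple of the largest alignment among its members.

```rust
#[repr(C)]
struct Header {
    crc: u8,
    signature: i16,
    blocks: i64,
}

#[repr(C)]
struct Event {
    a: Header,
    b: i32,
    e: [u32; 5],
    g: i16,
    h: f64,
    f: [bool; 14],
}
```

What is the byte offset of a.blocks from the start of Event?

8

Header: crc at 0 (size 1, align 1) → ends 1; pad 1 to align 2 for signature; signature at 2 (size 2, align 2) → ends 4; pad 4 to align 8 for blocks; blocks at 8 (size 8, align 8) → ends 16; total 16 bytes, alignment 8
a at 0 (size 16, align 8) → ends 16
within Header: blocks at 8
0 + 8 = 8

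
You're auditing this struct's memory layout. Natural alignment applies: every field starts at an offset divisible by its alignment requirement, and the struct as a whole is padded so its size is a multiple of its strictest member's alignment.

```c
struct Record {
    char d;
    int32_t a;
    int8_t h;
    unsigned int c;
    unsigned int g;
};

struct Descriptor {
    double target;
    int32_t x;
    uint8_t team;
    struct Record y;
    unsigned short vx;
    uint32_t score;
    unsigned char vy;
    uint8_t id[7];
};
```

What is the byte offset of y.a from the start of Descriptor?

20

Record: 0..1  d  (1B, 1-aligned); 1..4  -- padding (3B); 4..8  a  (4B, 4-aligned); 8..9  h  (1B, 1-aligned); 9..12  -- padding (3B); 12..16  c  (4B, 4-aligned); 16..20  g  (4B, 4-aligned); sizeof = 20, alignof = 4
0..8  target  (8B, 8-aligned)
8..12  x  (4B, 4-aligned)
12..13  team  (1B, 1-aligned)
13..16  -- padding (3B)
16..36  y  (20B, 4-aligned)
within Record: a at 4
16 + 4 = 20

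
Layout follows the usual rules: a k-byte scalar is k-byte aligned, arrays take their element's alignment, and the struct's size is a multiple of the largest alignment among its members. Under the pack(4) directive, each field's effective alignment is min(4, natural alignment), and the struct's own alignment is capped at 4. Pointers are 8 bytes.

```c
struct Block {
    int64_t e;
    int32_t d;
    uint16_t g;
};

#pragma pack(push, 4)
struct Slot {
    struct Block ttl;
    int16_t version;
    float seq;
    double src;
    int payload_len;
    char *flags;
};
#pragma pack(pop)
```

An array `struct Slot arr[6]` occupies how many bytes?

264

Block: @0: e [8B, align 8] → 8; @8: d [4B, align 4] → 12; @12: g [2B, align 2] → 14; +2 tail pad (align 8); size 16, align 8
@0: ttl [16B, align 4] → 16
@16: version [2B, align 2] → 18
+2 pad (align 4)
@20: seq [4B, align 4] → 24
@24: src [8B, align 4] → 32
@32: payload_len [4B, align 4] → 36
@36: flags [8B, align 4] → 44
size 44, align 4
array of 6: 6 × 44 = 264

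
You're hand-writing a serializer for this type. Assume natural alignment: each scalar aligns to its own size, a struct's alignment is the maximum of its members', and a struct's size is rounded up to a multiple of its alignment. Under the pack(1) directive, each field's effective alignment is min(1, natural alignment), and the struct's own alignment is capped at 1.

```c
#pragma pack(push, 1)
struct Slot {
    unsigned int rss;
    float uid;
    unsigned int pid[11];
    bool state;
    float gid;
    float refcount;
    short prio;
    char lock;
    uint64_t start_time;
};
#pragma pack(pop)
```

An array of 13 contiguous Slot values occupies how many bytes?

936

@0: rss [4B, align 1] → 4
@4: uid [4B, align 1] → 8
@8: pid [44B, align 1] → 52
@52: state [1B, align 1] → 53
@53: gid [4B, align 1] → 57
@57: refcount [4B, align 1] → 61
@61: prio [2B, align 1] → 63
@63: lock [1B, align 1] → 64
@64: start_time [8B, align 1] → 72
size 72, align 1
array of 13: 13 × 72 = 936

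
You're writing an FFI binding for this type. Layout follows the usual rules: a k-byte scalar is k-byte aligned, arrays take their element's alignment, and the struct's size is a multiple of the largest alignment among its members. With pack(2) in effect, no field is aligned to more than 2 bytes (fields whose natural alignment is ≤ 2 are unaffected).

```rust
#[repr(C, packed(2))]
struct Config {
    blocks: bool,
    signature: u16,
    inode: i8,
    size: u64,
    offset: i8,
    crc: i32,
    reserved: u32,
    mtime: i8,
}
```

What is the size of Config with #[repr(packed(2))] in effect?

blocks at 0 (size 1, align 1) → ends 1
pad 1 to align 2 for signature
signature at 2 (size 2, align 2) → ends 4
inode at 4 (size 1, align 1) → ends 5
pad 1 to align 2 for size
size at 6 (size 8, align 2) → ends 14
offset at 14 (size 1, align 1) → ends 15
pad 1 to align 2 for crc
crc at 16 (size 4, align 2) → ends 20
reserved at 20 (size 4, align 2) → ends 24
mtime at 24 (size 1, align 1) → ends 25
tail pad 1 to reach multiple of 2
total 26 bytes, alignment 2

26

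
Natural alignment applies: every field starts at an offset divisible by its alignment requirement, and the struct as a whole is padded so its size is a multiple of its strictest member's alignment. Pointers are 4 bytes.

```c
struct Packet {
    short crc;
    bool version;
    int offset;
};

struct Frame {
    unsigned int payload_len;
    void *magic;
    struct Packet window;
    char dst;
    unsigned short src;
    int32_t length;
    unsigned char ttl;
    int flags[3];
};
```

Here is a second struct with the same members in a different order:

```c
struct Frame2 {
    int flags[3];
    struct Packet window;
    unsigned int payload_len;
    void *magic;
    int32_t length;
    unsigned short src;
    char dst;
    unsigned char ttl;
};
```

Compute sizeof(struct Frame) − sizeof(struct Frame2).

Packet: @0: crc [2B, align 2] → 2; @2: version [1B, align 1] → 3; +1 pad (align 4); @4: offset [4B, align 4] → 8; size 8, align 4
@0: payload_len [4B, align 4] → 4
@4: magic [4B, align 4] → 8
@8: window [8B, align 4] → 16
@16: dst [1B, align 1] → 17
+1 pad (align 2)
@18: src [2B, align 2] → 20
@20: length [4B, align 4] → 24
@24: ttl [1B, align 1] → 25
+3 pad (align 4)
@28: flags [12B, align 4] → 40
size 40, align 4
— Frame2 —
@0: flags [12B, align 4] → 12
@12: window [8B, align 4] → 20
@20: payload_len [4B, align 4] → 24
@24: magic [4B, align 4] → 28
@28: length [4B, align 4] → 32
@32: src [2B, align 2] → 34
@34: dst [1B, align 1] → 35
@35: ttl [1B, align 1] → 36
size 36, align 4
40 − 36 = 4

4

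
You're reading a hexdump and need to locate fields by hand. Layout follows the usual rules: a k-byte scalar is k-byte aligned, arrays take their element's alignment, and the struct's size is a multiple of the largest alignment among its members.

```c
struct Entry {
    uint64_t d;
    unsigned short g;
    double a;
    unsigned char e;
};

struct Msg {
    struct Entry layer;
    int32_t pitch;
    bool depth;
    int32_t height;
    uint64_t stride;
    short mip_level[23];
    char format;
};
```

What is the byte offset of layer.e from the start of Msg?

Entry: @0: d [8B, align 8] → 8; @8: g [2B, align 2] → 10; +6 pad (align 8); @16: a [8B, align 8] → 24; @24: e [1B, align 1] → 25; +7 tail pad (align 8); size 32, align 8
@0: layer [32B, align 8] → 32
within Entry: e at 24
0 + 24 = 24

24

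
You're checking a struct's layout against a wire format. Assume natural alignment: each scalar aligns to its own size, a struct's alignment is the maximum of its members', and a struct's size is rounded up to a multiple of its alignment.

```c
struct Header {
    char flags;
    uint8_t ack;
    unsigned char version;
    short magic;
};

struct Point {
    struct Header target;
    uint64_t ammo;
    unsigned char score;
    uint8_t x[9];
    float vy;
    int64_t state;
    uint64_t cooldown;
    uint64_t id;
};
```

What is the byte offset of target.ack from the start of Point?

1

Header: @0: flags [1B, align 1] → 1; @1: ack [1B, align 1] → 2; @2: version [1B, align 1] → 3; +1 pad (align 2); @4: magic [2B, align 2] → 6; size 6, align 2
@0: target [6B, align 2] → 6
within Header: ack at 1
0 + 1 = 1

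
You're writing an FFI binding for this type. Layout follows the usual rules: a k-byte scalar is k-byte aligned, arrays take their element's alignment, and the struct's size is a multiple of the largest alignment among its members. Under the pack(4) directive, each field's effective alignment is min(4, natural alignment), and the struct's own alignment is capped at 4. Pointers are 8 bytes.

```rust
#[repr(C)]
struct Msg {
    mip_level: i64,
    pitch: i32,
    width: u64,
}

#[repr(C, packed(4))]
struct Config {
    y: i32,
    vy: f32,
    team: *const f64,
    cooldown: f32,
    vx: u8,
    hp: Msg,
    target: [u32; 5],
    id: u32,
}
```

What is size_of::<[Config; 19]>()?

1368

Msg: mip_level at 0 (size 8, align 8) → ends 8; pitch at 8 (size 4, align 4) → ends 12; pad 4 to align 8 for width; width at 16 (size 8, align 8) → ends 24; total 24 bytes, alignment 8
y at 0 (size 4, align 4) → ends 4
vy at 4 (size 4, align 4) → ends 8
team at 8 (size 8, align 4) → ends 16
cooldown at 16 (size 4, align 4) → ends 20
vx at 20 (size 1, align 1) → ends 21
pad 3 to align 4 for hp
hp at 24 (size 24, align 4) → ends 48
target at 48 (size 20, align 4) → ends 68
id at 68 (size 4, align 4) → ends 72
total 72 bytes, alignment 4
array of 19: 19 × 72 = 1368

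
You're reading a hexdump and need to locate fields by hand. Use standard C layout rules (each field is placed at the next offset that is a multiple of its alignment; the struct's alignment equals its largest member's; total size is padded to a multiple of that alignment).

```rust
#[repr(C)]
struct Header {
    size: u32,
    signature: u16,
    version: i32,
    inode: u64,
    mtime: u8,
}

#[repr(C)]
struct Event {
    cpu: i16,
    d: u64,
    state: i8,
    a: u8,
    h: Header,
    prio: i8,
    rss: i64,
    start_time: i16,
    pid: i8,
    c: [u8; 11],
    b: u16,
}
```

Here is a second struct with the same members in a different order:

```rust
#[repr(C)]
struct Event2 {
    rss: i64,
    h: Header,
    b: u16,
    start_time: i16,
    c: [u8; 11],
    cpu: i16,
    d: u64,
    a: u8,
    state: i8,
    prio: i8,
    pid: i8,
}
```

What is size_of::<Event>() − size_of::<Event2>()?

Header: 0..4  size  (4B, 4-aligned); 4..6  signature  (2B, 2-aligned); 6..8  -- padding (2B); 8..12  version  (4B, 4-aligned); 12..16  -- padding (4B); 16..24  inode  (8B, 8-aligned); 24..25  mtime  (1B, 1-aligned); 25..32  -- tail padding (7B); sizeof = 32, alignof = 8
0..2  cpu  (2B, 2-aligned)
2..8  -- padding (6B)
8..16  d  (8B, 8-aligned)
16..17  state  (1B, 1-aligned)
17..18  a  (1B, 1-aligned)
18..24  -- padding (6B)
24..56  h  (32B, 8-aligned)
56..57  prio  (1B, 1-aligned)
57..64  -- padding (7B)
64..72  rss  (8B, 8-aligned)
72..74  start_time  (2B, 2-aligned)
74..75  pid  (1B, 1-aligned)
75..86  c  (11B, 1-aligned)
86..88  b  (2B, 2-aligned)
sizeof = 88, alignof = 8
— Event2 —
0..8  rss  (8B, 8-aligned)
8..40  h  (32B, 8-aligned)
40..42  b  (2B, 2-aligned)
42..44  start_time  (2B, 2-aligned)
44..55  c  (11B, 1-aligned)
55..56  -- padding (1B)
56..58  cpu  (2B, 2-aligned)
58..64  -- padding (6B)
64..72  d  (8B, 8-aligned)
72..73  a  (1B, 1-aligned)
73..74  state  (1B, 1-aligned)
74..75  prio  (1B, 1-aligned)
75..76  pid  (1B, 1-aligned)
76..80  -- tail padding (4B)
sizeof = 80, alignof = 8
88 − 80 = 8

8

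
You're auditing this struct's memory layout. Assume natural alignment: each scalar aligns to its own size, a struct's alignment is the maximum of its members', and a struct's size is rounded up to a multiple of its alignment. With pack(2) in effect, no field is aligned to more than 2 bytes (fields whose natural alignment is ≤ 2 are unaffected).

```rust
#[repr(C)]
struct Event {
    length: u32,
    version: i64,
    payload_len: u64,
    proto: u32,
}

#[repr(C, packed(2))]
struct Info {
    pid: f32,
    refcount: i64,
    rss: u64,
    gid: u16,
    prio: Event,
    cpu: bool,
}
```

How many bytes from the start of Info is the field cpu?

54

Event: @0: length [4B, align 4] → 4; +4 pad (align 8); @8: version [8B, align 8] → 16; @16: payload_len [8B, align 8] → 24; @24: proto [4B, align 4] → 28; +4 tail pad (align 8); size 32, align 8
@0: pid [4B, align 2] → 4
@4: refcount [8B, align 2] → 12
@12: rss [8B, align 2] → 20
@20: gid [2B, align 2] → 22
@22: prio [32B, align 2] → 54
@54: cpu [1B, align 1] → 55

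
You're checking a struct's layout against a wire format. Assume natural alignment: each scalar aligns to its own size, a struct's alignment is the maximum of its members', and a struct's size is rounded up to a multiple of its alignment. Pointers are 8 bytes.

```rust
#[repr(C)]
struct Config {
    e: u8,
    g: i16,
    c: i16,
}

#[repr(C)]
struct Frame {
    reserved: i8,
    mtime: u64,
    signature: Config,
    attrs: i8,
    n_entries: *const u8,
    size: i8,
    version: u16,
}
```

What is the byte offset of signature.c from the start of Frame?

20

Config: @0: e [1B, align 1] → 1; +1 pad (align 2); @2: g [2B, align 2] → 4; @4: c [2B, align 2] → 6; size 6, align 2
@0: reserved [1B, align 1] → 1
+7 pad (align 8)
@8: mtime [8B, align 8] → 16
@16: signature [6B, align 2] → 22
within Config: c at 4
16 + 4 = 20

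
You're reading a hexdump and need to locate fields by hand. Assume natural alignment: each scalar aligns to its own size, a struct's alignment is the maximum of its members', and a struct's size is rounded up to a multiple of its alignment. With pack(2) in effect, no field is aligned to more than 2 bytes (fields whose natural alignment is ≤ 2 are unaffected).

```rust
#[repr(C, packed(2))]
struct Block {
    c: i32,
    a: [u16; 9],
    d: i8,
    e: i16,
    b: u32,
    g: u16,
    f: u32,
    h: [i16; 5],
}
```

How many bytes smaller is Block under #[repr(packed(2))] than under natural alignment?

6

natural layout:
  0..4  c  (4B, 4-aligned)
  4..22  a  (18B, 2-aligned)
  22..23  d  (1B, 1-aligned)
  23..24  -- padding (1B)
  24..26  e  (2B, 2-aligned)
  26..28  -- padding (2B)
  28..32  b  (4B, 4-aligned)
  32..34  g  (2B, 2-aligned)
  34..36  -- padding (2B)
  36..40  f  (4B, 4-aligned)
  40..50  h  (10B, 2-aligned)
  50..52  -- tail padding (2B)
  sizeof = 52, alignof = 4
packed(2) layout:
  0..4  c  (4B, 2-aligned)
  4..22  a  (18B, 2-aligned)
  22..23  d  (1B, 1-aligned)
  23..24  -- padding (1B)
  24..26  e  (2B, 2-aligned)
  26..30  b  (4B, 2-aligned)
  30..32  g  (2B, 2-aligned)
  32..36  f  (4B, 2-aligned)
  36..46  h  (10B, 2-aligned)
  sizeof = 46, alignof = 2
52 − 46 = 6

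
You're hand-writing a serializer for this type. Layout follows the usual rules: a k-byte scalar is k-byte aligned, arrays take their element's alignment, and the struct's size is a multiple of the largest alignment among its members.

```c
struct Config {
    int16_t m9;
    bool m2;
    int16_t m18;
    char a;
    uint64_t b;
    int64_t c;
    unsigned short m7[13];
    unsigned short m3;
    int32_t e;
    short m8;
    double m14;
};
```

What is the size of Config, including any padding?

72 bytes

m9 at 0 (size 2, align 2) → ends 2
m2 at 2 (size 1, align 1) → ends 3
pad 1 to align 2 for m18
m18 at 4 (size 2, align 2) → ends 6
a at 6 (size 1, align 1) → ends 7
pad 1 to align 8 for b
b at 8 (size 8, align 8) → ends 16
c at 16 (size 8, align 8) → ends 24
m7 at 24 (size 26, align 2) → ends 50
m3 at 50 (size 2, align 2) → ends 52
e at 52 (size 4, align 4) → ends 56
m8 at 56 (size 2, align 2) → ends 58
pad 6 to align 8 for m14
m14 at 64 (size 8, align 8) → ends 72
total 72 bytes, alignment 8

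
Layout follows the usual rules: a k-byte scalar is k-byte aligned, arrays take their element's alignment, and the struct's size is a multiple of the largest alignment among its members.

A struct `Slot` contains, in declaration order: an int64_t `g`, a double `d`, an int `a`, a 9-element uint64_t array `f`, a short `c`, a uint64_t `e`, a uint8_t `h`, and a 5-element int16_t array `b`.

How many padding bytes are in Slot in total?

15

0..8  g  (8B, 8-aligned)
8..16  d  (8B, 8-aligned)
16..20  a  (4B, 4-aligned)
20..24  -- padding (4B)
24..96  f  (72B, 8-aligned)
96..98  c  (2B, 2-aligned)
98..104  -- padding (6B)
104..112  e  (8B, 8-aligned)
112..113  h  (1B, 1-aligned)
113..114  -- padding (1B)
114..124  b  (10B, 2-aligned)
124..128  -- tail padding (4B)
sizeof = 128, alignof = 8
data bytes 113, size 128 → padding 15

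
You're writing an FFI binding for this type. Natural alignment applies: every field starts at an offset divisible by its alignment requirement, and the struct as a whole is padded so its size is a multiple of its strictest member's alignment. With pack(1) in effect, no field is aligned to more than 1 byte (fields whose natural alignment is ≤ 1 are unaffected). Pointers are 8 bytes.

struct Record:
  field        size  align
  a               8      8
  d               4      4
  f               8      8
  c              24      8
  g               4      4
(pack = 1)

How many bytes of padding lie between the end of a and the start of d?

@0: a [8B, align 1] → 8
@8: d [4B, align 1] → 12

0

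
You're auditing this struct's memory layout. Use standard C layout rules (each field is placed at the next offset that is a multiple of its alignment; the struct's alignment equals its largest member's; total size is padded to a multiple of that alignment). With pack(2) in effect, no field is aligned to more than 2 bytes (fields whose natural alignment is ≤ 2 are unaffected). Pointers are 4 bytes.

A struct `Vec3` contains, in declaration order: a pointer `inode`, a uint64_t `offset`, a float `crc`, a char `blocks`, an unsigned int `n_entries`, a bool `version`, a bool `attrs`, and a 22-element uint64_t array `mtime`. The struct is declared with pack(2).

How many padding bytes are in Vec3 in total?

@0: inode [4B, align 2] → 4
@4: offset [8B, align 2] → 12
@12: crc [4B, align 2] → 16
@16: blocks [1B, align 1] → 17
+1 pad (align 2)
@18: n_entries [4B, align 2] → 22
@22: version [1B, align 1] → 23
@23: attrs [1B, align 1] → 24
@24: mtime [176B, align 2] → 200
size 200, align 2
data bytes 199, size 200 → padding 1

1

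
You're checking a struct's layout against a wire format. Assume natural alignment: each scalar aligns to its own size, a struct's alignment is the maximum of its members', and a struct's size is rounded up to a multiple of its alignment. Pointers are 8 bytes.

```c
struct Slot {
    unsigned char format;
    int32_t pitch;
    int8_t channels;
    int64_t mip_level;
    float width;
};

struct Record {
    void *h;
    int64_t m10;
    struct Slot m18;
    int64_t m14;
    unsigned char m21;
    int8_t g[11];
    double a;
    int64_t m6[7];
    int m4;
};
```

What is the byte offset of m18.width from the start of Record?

Slot: format at 0 (size 1, align 1) → ends 1; pad 3 to align 4 for pitch; pitch at 4 (size 4, align 4) → ends 8; channels at 8 (size 1, align 1) → ends 9; pad 7 to align 8 for mip_level; mip_level at 16 (size 8, align 8) → ends 24; width at 24 (size 4, align 4) → ends 28; tail pad 4 to reach multiple of 8; total 32 bytes, alignment 8
h at 0 (size 8, align 8) → ends 8
m10 at 8 (size 8, align 8) → ends 16
m18 at 16 (size 32, align 8) → ends 48
within Slot: width at 24
16 + 24 = 40

40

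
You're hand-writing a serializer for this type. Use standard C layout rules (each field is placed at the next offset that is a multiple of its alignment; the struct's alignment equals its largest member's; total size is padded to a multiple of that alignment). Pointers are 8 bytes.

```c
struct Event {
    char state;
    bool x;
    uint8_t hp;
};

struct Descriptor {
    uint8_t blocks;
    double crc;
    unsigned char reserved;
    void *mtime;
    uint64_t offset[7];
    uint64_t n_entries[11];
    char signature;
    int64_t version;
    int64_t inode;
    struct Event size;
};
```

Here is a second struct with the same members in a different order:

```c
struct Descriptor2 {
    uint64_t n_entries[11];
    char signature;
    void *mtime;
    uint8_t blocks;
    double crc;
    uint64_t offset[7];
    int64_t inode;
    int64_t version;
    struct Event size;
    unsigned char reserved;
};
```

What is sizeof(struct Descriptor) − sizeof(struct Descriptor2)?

Event: @0: state [1B, align 1] → 1; @1: x [1B, align 1] → 2; @2: hp [1B, align 1] → 3; size 3, align 1
@0: blocks [1B, align 1] → 1
+7 pad (align 8)
@8: crc [8B, align 8] → 16
@16: reserved [1B, align 1] → 17
+7 pad (align 8)
@24: mtime [8B, align 8] → 32
@32: offset [56B, align 8] → 88
@88: n_entries [88B, align 8] → 176
@176: signature [1B, align 1] → 177
+7 pad (align 8)
@184: version [8B, align 8] → 192
@192: inode [8B, align 8] → 200
@200: size [3B, align 1] → 203
+5 tail pad (align 8)
size 208, align 8
— Descriptor2 —
@0: n_entries [88B, align 8] → 88
@88: signature [1B, align 1] → 89
+7 pad (align 8)
@96: mtime [8B, align 8] → 104
@104: blocks [1B, align 1] → 105
+7 pad (align 8)
@112: crc [8B, align 8] → 120
@120: offset [56B, align 8] → 176
@176: inode [8B, align 8] → 184
@184: version [8B, align 8] → 192
@192: size [3B, align 1] → 195
@195: reserved [1B, align 1] → 196
+4 tail pad (align 8)
size 200, align 8
208 − 200 = 8

8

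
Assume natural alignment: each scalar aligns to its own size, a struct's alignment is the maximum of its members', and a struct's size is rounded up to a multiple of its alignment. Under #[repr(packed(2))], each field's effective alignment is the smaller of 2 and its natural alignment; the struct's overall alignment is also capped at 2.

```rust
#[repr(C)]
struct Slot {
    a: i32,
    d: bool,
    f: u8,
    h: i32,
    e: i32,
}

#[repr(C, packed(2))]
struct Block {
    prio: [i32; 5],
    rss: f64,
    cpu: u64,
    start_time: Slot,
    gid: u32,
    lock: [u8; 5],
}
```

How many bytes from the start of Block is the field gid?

Slot: @0: a [4B, align 4] → 4; @4: d [1B, align 1] → 5; @5: f [1B, align 1] → 6; +2 pad (align 4); @8: h [4B, align 4] → 12; @12: e [4B, align 4] → 16; size 16, align 4
@0: prio [20B, align 2] → 20
@20: rss [8B, align 2] → 28
@28: cpu [8B, align 2] → 36
@36: start_time [16B, align 2] → 52
@52: gid [4B, align 2] → 56

52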